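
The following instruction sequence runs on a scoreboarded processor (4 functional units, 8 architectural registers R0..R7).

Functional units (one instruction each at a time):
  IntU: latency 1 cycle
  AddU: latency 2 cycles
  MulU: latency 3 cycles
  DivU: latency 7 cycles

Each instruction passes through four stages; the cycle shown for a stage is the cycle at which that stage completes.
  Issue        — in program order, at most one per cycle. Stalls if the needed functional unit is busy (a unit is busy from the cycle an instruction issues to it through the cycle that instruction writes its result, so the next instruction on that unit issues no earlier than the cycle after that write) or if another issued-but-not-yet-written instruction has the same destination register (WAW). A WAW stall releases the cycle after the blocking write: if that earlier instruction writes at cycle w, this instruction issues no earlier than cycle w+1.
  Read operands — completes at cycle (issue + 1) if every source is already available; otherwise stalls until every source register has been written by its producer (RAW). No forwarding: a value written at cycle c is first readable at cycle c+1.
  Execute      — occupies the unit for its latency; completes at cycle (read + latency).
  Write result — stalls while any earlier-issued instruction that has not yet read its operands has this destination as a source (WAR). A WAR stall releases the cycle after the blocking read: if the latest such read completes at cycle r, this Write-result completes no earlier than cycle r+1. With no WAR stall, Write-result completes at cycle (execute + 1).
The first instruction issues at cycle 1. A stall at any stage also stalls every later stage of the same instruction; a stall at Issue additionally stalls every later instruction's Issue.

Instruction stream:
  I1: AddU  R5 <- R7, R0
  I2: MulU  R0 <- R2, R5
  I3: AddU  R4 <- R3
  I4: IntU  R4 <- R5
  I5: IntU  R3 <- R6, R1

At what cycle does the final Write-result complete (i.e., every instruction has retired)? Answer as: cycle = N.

I1: IS=1 RO=2 EX=4 WR=5
I2: IS=2 RO=6 EX=9 WR=10  [RAW R5: wait I1 write@5]
I3: IS=6 RO=7 EX=9 WR=10  [struct: AddU busy until I1 writes@5]
I4: IS=11 RO=12 EX=13 WR=14  [WAW R4: wait I3 write@10]
I5: IS=15 RO=16 EX=17 WR=18  [struct: IntU busy until I4 writes@14]

cycle = 18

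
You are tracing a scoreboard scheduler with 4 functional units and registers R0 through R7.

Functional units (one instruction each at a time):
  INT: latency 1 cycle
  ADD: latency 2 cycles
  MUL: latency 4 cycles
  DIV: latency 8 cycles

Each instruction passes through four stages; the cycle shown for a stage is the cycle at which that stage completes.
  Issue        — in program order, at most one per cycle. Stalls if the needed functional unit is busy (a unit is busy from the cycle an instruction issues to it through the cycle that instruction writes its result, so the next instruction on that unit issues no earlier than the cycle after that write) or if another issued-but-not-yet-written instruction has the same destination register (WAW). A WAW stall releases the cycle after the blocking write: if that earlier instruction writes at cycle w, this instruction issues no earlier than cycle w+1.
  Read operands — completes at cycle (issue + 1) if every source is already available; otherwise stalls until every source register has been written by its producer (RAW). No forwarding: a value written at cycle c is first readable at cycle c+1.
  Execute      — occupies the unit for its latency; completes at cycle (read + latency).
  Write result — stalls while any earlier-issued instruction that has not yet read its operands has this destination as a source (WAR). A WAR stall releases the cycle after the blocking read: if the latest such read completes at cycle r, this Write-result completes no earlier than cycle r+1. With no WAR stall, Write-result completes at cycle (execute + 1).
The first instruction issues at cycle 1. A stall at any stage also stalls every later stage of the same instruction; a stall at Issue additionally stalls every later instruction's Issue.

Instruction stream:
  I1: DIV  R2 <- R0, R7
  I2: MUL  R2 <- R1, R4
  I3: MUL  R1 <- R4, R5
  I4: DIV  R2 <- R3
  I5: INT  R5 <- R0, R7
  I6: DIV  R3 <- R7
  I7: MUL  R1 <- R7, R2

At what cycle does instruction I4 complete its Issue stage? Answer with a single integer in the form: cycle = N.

t=1  I1 dispatched to DIV
t=2  I1 operands ready
t=10  I1 complete
t=11  R2←I1
t=12  I2 dispatched to MUL
t=13  I2 operands ready
t=17  I2 complete
t=18  R2←I2
t=19  I3 dispatched to MUL
t=20  I3 operands ready · I4 dispatched to DIV
t=21  I4 operands ready · I5 dispatched to INT
t=22  I5 operands ready
t=23  I5 complete
t=24  I3 complete · R5←I5
t=25  R1←I3
t=29  I4 complete
t=30  R2←I4
t=31  I6 dispatched to DIV
t=32  I6 operands ready · I7 dispatched to MUL
t=33  I7 operands ready
t=37  I7 complete
t=38  R1←I7
t=40  I6 complete
t=41  R3←I6

cycle = 20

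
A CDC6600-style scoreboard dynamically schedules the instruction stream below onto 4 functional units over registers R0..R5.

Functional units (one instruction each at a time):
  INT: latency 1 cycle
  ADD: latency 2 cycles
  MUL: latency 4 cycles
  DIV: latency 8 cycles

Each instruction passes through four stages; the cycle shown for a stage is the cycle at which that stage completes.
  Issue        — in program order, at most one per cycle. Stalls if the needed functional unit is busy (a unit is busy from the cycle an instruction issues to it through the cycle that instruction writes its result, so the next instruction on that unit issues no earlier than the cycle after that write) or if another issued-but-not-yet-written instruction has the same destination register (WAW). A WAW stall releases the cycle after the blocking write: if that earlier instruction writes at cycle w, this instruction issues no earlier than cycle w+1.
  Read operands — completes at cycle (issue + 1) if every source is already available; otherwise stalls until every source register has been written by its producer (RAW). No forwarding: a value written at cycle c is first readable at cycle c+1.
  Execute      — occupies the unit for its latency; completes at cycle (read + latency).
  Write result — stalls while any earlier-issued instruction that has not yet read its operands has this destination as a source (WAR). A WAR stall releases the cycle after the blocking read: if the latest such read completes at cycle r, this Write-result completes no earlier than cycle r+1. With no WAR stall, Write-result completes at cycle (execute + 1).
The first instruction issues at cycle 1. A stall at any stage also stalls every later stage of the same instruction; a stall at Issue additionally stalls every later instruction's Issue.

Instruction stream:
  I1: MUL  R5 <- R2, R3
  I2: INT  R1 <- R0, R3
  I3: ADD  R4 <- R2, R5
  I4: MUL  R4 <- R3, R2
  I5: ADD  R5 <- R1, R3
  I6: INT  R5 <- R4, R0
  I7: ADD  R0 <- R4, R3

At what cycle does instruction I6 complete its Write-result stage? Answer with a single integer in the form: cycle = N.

[1] I1→MUL
[2] I1 RO · I2→INT
[3] I2 RO · I3→ADD
[4] I2 EX
[5] I2 WR R1
[6] I1 EX
[7] I1 WR R5
[8] I3 RO
[10] I3 EX
[11] I3 WR R4
[12] I4→MUL
[13] I4 RO · I5→ADD
[14] I5 RO
[16] I5 EX
[17] I4 EX · I5 WR R5
[18] I4 WR R4 · I6→INT
[19] I6 RO · I7→ADD
[20] I6 EX · I7 RO
[21] I6 WR R5
[22] I7 EX
[23] I7 WR R0

cycle = 21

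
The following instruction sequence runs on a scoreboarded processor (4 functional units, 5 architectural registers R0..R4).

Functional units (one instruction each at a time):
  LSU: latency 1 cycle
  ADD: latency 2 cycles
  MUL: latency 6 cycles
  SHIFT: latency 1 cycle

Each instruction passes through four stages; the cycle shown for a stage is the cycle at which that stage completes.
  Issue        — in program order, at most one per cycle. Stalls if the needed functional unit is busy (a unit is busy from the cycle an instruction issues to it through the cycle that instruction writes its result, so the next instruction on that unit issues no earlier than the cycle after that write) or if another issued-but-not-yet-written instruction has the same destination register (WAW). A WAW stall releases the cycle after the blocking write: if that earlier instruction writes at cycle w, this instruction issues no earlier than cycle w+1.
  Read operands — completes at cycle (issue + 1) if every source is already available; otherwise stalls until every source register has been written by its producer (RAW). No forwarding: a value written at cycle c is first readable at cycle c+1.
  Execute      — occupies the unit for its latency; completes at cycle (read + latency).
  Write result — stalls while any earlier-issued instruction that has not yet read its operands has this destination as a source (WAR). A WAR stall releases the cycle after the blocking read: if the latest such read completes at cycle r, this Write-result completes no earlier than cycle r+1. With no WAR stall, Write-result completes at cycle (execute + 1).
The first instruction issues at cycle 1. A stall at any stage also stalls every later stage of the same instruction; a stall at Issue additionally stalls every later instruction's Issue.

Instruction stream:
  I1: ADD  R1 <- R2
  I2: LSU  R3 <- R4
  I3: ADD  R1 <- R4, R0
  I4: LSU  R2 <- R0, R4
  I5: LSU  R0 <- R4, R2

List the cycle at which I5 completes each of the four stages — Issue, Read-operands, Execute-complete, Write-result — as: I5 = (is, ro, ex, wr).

  I1 | 1 | 2 | 4 | 5
  I2 | 2 | 3 | 4 | 5
  I3 | 6 | 7 | 9 | 10   struct: ADD busy until I1 writes@5
  I4 | 7 | 8 | 9 | 10
  I5 | 11 | 12 | 13 | 14   struct: LSU busy until I4 writes@10

I5 = (11, 12, 13, 14)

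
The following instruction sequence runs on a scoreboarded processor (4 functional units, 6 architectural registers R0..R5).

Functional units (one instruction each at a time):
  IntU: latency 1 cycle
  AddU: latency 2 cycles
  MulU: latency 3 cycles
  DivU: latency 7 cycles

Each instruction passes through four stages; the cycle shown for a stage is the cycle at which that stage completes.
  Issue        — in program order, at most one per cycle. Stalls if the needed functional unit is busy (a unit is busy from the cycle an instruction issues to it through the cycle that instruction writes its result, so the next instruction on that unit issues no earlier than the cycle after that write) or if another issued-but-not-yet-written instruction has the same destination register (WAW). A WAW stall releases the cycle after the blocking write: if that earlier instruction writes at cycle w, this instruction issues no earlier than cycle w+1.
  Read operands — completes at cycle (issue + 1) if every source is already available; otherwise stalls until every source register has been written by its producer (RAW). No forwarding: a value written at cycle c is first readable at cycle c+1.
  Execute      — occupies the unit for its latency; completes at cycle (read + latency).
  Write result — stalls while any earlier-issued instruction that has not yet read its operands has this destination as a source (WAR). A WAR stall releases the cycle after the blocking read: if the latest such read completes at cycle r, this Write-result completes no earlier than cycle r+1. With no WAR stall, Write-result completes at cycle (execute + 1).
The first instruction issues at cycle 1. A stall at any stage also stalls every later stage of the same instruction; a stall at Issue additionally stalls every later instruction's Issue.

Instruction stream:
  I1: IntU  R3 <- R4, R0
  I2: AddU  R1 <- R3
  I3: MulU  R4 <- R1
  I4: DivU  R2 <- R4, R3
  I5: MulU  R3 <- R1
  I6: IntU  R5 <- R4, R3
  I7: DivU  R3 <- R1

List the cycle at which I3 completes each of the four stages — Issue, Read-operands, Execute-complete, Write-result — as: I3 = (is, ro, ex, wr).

I3 = (3, 9, 12, 13)

[1] I1 dispatched to IntU
[2] I1 operands ready; I2 dispatched to AddU
[3] I1 complete; I3 dispatched to MulU
[4] R3←I1; I4 dispatched to DivU
[5] I2 operands ready
[7] I2 complete
[8] R1←I2
[9] I3 operands ready
[12] I3 complete
[13] R4←I3
[14] I4 operands ready; I5 dispatched to MulU
[15] I5 operands ready; I6 dispatched to IntU
[18] I5 complete
[19] R3←I5
[20] I6 operands ready
[21] I4 complete; I6 complete
[22] R2←I4; R5←I6
[23] I7 dispatched to DivU
[24] I7 operands ready
[31] I7 complete
[32] R3←I7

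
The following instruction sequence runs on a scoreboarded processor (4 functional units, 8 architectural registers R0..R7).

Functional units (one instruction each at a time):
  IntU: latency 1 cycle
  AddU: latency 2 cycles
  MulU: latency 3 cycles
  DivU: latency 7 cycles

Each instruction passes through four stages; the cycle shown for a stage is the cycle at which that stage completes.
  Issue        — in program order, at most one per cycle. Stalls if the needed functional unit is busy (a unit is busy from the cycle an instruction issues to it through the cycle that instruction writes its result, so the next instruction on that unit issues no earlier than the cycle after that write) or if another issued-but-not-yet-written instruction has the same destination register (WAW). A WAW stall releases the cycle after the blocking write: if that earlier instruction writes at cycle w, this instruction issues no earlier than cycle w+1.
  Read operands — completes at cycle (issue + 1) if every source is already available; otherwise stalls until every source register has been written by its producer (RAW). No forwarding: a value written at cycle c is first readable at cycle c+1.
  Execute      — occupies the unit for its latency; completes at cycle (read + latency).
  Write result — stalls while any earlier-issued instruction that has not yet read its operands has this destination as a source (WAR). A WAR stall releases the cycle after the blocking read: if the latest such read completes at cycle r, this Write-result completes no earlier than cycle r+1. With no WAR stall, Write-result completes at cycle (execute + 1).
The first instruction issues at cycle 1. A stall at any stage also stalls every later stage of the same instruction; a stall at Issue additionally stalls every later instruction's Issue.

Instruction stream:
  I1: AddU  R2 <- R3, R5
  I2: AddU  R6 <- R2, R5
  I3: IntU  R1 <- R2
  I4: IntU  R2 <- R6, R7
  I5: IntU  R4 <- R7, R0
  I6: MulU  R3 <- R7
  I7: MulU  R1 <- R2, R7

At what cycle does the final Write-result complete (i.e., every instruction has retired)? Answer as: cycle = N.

  I1 | 1 | 2 | 4 | 5
  I2 | 6 | 7 | 9 | 10   struct: AddU busy until I1 writes@5
  I3 | 7 | 8 | 9 | 10
  I4 | 11 | 12 | 13 | 14   struct: IntU busy until I3 writes@10
  I5 | 15 | 16 | 17 | 18   struct: IntU busy until I4 writes@14
  I6 | 16 | 17 | 20 | 21
  I7 | 22 | 23 | 26 | 27   struct: MulU busy until I6 writes@21

cycle = 27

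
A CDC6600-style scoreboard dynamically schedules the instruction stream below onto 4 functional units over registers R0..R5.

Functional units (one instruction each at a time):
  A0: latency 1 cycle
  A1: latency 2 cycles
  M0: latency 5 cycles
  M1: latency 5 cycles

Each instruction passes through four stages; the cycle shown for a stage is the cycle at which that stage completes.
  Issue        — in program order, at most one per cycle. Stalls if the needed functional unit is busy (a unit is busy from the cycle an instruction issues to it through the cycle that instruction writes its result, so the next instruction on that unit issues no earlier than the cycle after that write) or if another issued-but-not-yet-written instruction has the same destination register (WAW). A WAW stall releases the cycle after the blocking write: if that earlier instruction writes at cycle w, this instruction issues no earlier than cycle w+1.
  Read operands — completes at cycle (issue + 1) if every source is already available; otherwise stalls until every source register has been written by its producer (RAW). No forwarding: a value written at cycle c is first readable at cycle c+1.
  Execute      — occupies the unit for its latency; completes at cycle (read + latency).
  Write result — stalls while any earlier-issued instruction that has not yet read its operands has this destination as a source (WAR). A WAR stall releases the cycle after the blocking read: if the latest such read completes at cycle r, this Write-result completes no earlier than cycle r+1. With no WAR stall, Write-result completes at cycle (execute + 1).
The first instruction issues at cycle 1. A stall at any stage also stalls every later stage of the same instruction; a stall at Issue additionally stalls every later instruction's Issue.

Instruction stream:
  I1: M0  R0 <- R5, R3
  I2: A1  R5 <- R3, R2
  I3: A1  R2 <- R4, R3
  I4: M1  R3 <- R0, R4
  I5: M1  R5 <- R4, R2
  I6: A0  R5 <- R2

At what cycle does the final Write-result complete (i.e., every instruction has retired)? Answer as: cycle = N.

cycle = 27

cycle 1: issue I1 (M0)
cycle 2: I1 read-ops · issue I2 (A1)
cycle 3: I2 read-ops
cycle 5: I2 finished on A1
cycle 6: I2→R5
cycle 7: I1 finished on M0 · issue I3 (A1)
cycle 8: I1→R0 · I3 read-ops · issue I4 (M1)
cycle 9: I4 read-ops
cycle 10: I3 finished on A1
cycle 11: I3→R2
cycle 14: I4 finished on M1
cycle 15: I4→R3
cycle 16: issue I5 (M1)
cycle 17: I5 read-ops
cycle 22: I5 finished on M1
cycle 23: I5→R5
cycle 24: issue I6 (A0)
cycle 25: I6 read-ops
cycle 26: I6 finished on A0
cycle 27: I6→R5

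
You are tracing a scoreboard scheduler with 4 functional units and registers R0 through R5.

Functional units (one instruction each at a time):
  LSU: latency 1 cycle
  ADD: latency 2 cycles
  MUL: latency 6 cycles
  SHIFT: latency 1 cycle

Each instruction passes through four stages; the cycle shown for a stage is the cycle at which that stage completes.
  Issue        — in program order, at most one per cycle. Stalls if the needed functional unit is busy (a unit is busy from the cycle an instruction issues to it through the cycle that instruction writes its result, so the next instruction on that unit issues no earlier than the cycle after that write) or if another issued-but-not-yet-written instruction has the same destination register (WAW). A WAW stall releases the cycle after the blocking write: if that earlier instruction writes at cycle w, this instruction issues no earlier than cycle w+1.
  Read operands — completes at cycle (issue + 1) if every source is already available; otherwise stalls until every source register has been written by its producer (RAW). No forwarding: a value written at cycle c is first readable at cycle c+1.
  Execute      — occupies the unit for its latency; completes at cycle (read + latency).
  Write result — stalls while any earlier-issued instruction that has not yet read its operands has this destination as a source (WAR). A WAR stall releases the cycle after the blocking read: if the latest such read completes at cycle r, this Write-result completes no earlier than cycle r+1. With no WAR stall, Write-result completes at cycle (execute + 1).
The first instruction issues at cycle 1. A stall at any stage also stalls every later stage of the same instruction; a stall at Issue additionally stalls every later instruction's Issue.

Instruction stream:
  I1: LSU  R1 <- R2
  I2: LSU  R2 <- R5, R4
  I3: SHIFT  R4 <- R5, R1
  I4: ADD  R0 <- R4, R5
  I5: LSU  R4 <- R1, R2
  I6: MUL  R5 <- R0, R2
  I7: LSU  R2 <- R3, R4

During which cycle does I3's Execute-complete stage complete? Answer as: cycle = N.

cycle = 8

I1: IS=1 RO=2 EX=3 WR=4
I2: IS=5 RO=6 EX=7 WR=8  [struct: LSU busy until I1 writes@4]
I3: IS=6 RO=7 EX=8 WR=9
I4: IS=7 RO=10 EX=12 WR=13  [RAW R4: wait I3 write@9]
I5: IS=10 RO=11 EX=12 WR=13  [WAW R4: wait I3 write@9]
I6: IS=11 RO=14 EX=20 WR=21  [RAW R0: wait I4 write@13]
I7: IS=14 RO=15 EX=16 WR=17  [struct: LSU busy until I5 writes@13]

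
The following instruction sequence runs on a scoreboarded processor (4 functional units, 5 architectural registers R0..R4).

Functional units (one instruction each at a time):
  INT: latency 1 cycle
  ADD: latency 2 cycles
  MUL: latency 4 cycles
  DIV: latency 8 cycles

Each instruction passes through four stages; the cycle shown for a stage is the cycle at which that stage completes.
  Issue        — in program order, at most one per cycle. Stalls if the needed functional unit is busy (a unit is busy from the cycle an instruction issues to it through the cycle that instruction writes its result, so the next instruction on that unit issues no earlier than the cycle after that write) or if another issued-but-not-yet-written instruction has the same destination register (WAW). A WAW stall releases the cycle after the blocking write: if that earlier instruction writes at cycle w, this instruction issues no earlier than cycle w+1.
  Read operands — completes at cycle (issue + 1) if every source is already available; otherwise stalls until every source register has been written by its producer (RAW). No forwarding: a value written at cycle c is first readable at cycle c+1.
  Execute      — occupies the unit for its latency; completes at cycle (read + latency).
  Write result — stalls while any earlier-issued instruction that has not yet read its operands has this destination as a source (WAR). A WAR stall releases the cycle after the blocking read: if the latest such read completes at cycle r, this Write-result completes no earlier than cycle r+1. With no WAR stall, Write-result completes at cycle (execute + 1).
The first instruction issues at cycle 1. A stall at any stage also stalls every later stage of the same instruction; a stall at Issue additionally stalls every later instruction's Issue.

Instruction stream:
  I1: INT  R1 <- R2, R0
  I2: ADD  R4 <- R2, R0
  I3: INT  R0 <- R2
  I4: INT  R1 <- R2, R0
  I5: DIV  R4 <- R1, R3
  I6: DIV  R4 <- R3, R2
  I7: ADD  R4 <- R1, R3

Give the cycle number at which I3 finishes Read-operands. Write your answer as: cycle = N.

cycle = 6

[I1] 1/2/3/4
[I2] 2/3/5/6
[I3] 5/6/7/8  (struct: INT busy until I1 writes@4)
[I4] 9/10/11/12  (struct: INT busy until I3 writes@8)
[I5] 10/13/21/22  (RAW R1: wait I4 write@12)
[I6] 23/24/32/33  (struct: DIV busy until I5 writes@22)
[I7] 34/35/37/38  (WAW R4: wait I6 write@33)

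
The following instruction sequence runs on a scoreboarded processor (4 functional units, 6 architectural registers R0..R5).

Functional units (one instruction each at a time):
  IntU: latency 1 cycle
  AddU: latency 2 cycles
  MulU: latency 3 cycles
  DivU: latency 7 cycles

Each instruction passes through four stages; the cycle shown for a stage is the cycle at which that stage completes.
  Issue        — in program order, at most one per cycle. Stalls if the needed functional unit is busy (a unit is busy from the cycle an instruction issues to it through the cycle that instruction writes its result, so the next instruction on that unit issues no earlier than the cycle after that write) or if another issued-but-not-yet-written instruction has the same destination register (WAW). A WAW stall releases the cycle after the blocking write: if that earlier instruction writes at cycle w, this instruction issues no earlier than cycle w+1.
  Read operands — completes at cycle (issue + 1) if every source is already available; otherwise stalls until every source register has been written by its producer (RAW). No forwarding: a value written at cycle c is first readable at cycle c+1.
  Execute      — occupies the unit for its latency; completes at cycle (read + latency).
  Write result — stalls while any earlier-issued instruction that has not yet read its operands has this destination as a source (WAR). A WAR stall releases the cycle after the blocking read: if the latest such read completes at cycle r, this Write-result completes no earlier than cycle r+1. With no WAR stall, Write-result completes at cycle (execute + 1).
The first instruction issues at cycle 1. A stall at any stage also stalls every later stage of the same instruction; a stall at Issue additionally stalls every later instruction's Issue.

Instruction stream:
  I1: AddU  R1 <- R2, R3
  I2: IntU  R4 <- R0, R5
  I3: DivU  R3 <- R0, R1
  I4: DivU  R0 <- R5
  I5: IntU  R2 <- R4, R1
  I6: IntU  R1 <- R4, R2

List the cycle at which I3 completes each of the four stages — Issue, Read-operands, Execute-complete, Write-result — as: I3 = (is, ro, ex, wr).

I1 -> (1, 2, 4, 5)
I2 -> (2, 3, 4, 5)
I3 -> (3, 6, 13, 14)  // RAW R1: wait I1 write@5
I4 -> (15, 16, 23, 24)  // struct: DivU busy until I3 writes@14
I5 -> (16, 17, 18, 19)
I6 -> (20, 21, 22, 23)  // struct: IntU busy until I5 writes@19

I3 = (3, 6, 13, 14)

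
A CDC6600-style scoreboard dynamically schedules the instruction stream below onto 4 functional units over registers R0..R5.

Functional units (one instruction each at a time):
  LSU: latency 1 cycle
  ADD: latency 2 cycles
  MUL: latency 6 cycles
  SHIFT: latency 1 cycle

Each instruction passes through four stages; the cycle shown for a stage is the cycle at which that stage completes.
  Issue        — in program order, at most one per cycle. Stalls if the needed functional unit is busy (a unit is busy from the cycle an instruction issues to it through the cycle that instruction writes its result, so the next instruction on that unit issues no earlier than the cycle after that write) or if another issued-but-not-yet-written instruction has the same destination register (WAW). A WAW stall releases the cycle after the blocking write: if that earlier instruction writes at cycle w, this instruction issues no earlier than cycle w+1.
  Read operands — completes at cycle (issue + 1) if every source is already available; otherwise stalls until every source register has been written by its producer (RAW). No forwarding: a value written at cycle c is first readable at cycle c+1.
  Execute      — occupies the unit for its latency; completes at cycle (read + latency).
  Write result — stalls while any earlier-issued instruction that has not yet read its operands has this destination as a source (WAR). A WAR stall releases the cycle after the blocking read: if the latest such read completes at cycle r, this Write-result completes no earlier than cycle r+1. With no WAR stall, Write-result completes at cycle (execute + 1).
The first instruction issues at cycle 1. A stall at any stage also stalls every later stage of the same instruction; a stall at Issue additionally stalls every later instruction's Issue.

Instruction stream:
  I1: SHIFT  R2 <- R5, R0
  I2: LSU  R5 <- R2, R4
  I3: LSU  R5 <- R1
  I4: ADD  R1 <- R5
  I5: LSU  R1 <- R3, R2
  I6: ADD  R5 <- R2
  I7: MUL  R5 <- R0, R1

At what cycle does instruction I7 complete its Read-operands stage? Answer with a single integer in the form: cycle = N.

cycle = 23

cycle 1: I1 issues→SHIFT
cycle 2: I1 reads · I2 issues→LSU
cycle 3: I1 exec-done
cycle 4: I1 writes R2
cycle 5: I2 reads
cycle 6: I2 exec-done
cycle 7: I2 writes R5
cycle 8: I3 issues→LSU
cycle 9: I3 reads · I4 issues→ADD
cycle 10: I3 exec-done
cycle 11: I3 writes R5
cycle 12: I4 reads
cycle 14: I4 exec-done
cycle 15: I4 writes R1
cycle 16: I5 issues→LSU
cycle 17: I5 reads · I6 issues→ADD
cycle 18: I5 exec-done · I6 reads
cycle 19: I5 writes R1
cycle 20: I6 exec-done
cycle 21: I6 writes R5
cycle 22: I7 issues→MUL
cycle 23: I7 reads
cycle 29: I7 exec-done
cycle 30: I7 writes R5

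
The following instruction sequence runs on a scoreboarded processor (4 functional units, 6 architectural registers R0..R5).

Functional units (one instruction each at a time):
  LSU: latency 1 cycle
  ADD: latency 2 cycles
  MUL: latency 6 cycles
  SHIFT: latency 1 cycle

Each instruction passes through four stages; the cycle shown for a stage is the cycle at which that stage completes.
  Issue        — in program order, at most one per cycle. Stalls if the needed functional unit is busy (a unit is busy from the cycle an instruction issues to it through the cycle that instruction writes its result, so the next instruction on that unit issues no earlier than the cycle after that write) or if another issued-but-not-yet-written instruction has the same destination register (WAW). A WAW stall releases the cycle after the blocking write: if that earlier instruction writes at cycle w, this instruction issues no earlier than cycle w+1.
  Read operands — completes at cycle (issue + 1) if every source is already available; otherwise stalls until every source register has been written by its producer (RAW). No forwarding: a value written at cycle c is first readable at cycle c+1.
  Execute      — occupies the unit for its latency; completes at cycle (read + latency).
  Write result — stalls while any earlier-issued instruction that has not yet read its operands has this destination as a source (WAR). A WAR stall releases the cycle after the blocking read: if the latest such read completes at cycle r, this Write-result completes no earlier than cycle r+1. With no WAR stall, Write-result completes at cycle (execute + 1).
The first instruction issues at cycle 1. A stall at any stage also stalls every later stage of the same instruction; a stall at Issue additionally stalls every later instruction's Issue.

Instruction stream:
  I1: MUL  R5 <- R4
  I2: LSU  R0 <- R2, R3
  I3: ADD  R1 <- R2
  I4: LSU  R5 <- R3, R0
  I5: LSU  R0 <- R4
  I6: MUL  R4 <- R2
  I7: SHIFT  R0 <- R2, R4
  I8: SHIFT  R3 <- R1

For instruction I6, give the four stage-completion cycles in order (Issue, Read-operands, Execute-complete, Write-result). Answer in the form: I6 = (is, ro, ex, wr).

c1: I1→MUL
c2: I1 RO · I2→LSU
c3: I2 RO · I3→ADD
c4: I2 EX · I3 RO
c5: I2 WR R0
c6: I3 EX
c7: I3 WR R1
c8: I1 EX
c9: I1 WR R5
c10: I4→LSU
c11: I4 RO
c12: I4 EX
c13: I4 WR R5
c14: I5→LSU
c15: I5 RO · I6→MUL
c16: I5 EX · I6 RO
c17: I5 WR R0
c18: I7→SHIFT
c22: I6 EX
c23: I6 WR R4
c24: I7 RO
c25: I7 EX
c26: I7 WR R0
c27: I8→SHIFT
c28: I8 RO
c29: I8 EX
c30: I8 WR R3

I6 = (15, 16, 22, 23)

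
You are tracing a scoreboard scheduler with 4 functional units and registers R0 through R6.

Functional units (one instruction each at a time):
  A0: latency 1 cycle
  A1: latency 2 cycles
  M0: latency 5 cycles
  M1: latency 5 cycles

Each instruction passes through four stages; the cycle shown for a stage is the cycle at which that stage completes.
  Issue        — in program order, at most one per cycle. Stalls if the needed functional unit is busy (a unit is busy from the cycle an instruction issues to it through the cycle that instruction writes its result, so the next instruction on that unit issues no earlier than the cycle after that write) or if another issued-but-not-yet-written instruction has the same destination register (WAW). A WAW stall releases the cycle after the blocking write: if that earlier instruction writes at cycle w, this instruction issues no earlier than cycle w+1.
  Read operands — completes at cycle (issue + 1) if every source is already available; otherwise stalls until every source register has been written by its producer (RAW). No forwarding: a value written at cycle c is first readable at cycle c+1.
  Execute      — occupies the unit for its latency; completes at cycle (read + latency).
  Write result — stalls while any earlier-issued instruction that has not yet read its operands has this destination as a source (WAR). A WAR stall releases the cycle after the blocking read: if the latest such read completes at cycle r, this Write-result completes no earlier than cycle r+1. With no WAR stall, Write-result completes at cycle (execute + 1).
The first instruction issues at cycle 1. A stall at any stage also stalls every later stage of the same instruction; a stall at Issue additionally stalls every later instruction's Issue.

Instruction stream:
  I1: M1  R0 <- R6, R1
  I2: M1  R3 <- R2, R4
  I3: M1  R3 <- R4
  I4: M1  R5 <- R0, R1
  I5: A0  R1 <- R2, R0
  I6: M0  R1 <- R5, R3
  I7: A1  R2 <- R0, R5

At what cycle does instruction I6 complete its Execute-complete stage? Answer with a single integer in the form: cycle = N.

cycle = 38

t=1  issue I1 (M1)
t=2  I1 read-ops
t=7  I1 finished on M1
t=8  I1→R0
t=9  issue I2 (M1)
t=10  I2 read-ops
t=15  I2 finished on M1
t=16  I2→R3
t=17  issue I3 (M1)
t=18  I3 read-ops
t=23  I3 finished on M1
t=24  I3→R3
t=25  issue I4 (M1)
t=26  I4 read-ops · issue I5 (A0)
t=27  I5 read-ops
t=28  I5 finished on A0
t=29  I5→R1
t=30  issue I6 (M0)
t=31  I4 finished on M1 · issue I7 (A1)
t=32  I4→R5
t=33  I6 read-ops · I7 read-ops
t=35  I7 finished on A1
t=36  I7→R2
t=38  I6 finished on M0
t=39  I6→R1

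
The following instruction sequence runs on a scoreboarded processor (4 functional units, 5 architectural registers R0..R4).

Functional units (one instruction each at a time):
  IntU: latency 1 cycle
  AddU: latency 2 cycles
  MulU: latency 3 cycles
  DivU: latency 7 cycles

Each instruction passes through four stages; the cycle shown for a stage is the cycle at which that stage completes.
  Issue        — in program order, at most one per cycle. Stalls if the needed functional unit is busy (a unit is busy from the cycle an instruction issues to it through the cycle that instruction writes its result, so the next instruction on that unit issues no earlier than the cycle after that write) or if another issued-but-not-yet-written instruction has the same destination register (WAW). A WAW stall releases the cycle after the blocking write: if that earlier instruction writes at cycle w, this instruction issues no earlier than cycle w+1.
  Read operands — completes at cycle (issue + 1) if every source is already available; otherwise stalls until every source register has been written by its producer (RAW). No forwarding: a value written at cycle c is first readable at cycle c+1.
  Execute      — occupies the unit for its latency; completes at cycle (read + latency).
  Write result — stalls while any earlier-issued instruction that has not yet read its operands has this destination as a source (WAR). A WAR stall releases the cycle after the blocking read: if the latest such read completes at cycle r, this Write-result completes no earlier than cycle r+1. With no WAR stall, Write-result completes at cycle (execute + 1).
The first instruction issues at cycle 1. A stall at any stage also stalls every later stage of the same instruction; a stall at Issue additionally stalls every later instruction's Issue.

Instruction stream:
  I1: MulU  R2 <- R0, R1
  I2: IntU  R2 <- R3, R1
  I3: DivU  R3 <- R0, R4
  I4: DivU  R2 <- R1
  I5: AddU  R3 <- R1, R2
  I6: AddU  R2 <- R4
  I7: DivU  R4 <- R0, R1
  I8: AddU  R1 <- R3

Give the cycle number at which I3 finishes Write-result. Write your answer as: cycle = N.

cycle 1: I1 dispatched to MulU
cycle 2: I1 operands ready
cycle 5: I1 complete
cycle 6: R2←I1
cycle 7: I2 dispatched to IntU
cycle 8: I2 operands ready, I3 dispatched to DivU
cycle 9: I2 complete, I3 operands ready
cycle 10: R2←I2
cycle 16: I3 complete
cycle 17: R3←I3
cycle 18: I4 dispatched to DivU
cycle 19: I4 operands ready, I5 dispatched to AddU
cycle 26: I4 complete
cycle 27: R2←I4
cycle 28: I5 operands ready
cycle 30: I5 complete
cycle 31: R3←I5
cycle 32: I6 dispatched to AddU
cycle 33: I6 operands ready, I7 dispatched to DivU
cycle 34: I7 operands ready
cycle 35: I6 complete
cycle 36: R2←I6
cycle 37: I8 dispatched to AddU
cycle 38: I8 operands ready
cycle 40: I8 complete
cycle 41: I7 complete, R1←I8
cycle 42: R4←I7

cycle = 17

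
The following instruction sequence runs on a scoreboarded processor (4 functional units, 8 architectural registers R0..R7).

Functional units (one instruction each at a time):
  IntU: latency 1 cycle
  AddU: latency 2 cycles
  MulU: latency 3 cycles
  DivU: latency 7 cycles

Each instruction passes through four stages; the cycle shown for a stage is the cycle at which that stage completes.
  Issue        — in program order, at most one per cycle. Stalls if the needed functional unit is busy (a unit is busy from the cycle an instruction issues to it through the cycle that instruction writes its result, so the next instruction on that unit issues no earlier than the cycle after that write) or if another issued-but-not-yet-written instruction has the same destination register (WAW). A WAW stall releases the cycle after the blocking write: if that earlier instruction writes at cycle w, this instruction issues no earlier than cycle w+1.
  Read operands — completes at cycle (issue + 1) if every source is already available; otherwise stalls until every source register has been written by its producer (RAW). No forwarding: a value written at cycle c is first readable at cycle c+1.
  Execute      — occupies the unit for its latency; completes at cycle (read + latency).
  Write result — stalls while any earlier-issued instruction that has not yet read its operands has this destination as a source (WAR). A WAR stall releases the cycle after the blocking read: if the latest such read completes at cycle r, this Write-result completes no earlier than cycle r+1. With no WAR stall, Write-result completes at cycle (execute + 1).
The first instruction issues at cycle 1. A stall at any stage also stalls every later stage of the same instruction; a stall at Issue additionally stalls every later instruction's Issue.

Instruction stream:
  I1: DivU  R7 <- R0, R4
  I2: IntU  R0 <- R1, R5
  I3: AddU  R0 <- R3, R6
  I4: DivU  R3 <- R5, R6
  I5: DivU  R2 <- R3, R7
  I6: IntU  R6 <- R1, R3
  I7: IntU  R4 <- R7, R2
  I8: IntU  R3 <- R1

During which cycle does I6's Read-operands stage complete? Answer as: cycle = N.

t=1  I1 dispatched to DivU
t=2  I1 operands ready · I2 dispatched to IntU
t=3  I2 operands ready
t=4  I2 complete
t=5  R0←I2
t=6  I3 dispatched to AddU
t=7  I3 operands ready
t=9  I1 complete · I3 complete
t=10  R7←I1 · R0←I3
t=11  I4 dispatched to DivU
t=12  I4 operands ready
t=19  I4 complete
t=20  R3←I4
t=21  I5 dispatched to DivU
t=22  I5 operands ready · I6 dispatched to IntU
t=23  I6 operands ready
t=24  I6 complete
t=25  R6←I6
t=26  I7 dispatched to IntU
t=29  I5 complete
t=30  R2←I5
t=31  I7 operands ready
t=32  I7 complete
t=33  R4←I7
t=34  I8 dispatched to IntU
t=35  I8 operands ready
t=36  I8 complete
t=37  R3←I8

cycle = 23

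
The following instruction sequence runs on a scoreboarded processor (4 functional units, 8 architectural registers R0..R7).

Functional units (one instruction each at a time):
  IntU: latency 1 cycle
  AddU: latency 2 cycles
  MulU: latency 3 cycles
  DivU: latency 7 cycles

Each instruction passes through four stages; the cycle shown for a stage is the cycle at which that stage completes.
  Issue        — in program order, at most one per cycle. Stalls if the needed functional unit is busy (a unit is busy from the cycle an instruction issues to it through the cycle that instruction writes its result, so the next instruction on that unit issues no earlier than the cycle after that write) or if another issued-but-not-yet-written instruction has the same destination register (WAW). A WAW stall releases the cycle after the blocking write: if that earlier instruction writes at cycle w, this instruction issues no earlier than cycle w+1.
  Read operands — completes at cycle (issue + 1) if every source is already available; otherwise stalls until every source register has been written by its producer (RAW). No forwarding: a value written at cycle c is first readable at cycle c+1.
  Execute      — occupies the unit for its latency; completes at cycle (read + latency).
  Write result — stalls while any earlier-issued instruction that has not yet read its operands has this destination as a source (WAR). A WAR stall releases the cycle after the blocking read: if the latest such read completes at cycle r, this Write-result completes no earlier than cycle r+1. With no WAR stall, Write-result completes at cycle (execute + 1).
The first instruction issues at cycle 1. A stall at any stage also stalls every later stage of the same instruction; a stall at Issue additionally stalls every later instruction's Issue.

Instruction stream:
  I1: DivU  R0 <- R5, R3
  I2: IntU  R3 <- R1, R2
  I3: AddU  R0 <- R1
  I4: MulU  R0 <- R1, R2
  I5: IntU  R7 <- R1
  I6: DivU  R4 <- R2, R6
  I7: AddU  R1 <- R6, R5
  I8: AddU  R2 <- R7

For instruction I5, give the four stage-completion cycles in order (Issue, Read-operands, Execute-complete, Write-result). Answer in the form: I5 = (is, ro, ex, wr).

t=1  I1→DivU
t=2  I1 RO · I2→IntU
t=3  I2 RO
t=4  I2 EX
t=5  I2 WR R3
t=9  I1 EX
t=10  I1 WR R0
t=11  I3→AddU
t=12  I3 RO
t=14  I3 EX
t=15  I3 WR R0
t=16  I4→MulU
t=17  I4 RO · I5→IntU
t=18  I5 RO · I6→DivU
t=19  I5 EX · I6 RO · I7→AddU
t=20  I4 EX · I5 WR R7 · I7 RO
t=21  I4 WR R0
t=22  I7 EX
t=23  I7 WR R1
t=24  I8→AddU
t=25  I8 RO
t=26  I6 EX
t=27  I6 WR R4 · I8 EX
t=28  I8 WR R2

I5 = (17, 18, 19, 20)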